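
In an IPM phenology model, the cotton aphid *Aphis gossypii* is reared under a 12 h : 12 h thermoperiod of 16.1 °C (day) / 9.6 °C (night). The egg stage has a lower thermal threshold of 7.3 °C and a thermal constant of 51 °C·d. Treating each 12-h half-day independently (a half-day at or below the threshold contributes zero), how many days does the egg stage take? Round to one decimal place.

9.2 days

Day half: max(0, 16.1 − 7.3) × 0.5 = 8.8 × 0.5 = 4.40 DD.
Night half: max(0, 9.6 − 7.3) × 0.5 = 2.3 × 0.5 = 1.15 DD.
Per 24 h: 5.55 DD/day.
Duration = 51 / 5.55 = 9.189 ≈ 9.2 days.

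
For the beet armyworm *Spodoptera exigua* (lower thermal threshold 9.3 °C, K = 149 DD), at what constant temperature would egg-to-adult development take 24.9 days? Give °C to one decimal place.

Required daily accumulation = 149 / 24.9 = 5.984 DD/day.
T = T_base + 5.984 = 9.3 + 5.984 = 15.284 ≈ 15.3 °C.

15.3 °C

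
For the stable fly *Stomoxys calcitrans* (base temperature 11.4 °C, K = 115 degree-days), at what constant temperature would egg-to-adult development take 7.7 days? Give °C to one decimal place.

Required daily accumulation = 115 / 7.7 = 14.935 DD/day.
T = T_base + 14.935 = 11.4 + 14.935 = 26.335 ≈ 26.3 °C.

26.3 °C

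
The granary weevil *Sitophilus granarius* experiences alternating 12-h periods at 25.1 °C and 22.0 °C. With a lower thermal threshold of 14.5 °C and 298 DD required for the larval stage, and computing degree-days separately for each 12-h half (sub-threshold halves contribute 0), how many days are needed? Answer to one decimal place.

Day half: max(0, 25.1 − 14.5) × 0.5 = 10.6 × 0.5 = 5.30 DD.
Night half: max(0, 22.0 − 14.5) × 0.5 = 7.5 × 0.5 = 3.75 DD.
Per 24 h: 9.05 DD/day.
Duration = 298 / 9.05 = 32.928 ≈ 32.9 days.

32.9 days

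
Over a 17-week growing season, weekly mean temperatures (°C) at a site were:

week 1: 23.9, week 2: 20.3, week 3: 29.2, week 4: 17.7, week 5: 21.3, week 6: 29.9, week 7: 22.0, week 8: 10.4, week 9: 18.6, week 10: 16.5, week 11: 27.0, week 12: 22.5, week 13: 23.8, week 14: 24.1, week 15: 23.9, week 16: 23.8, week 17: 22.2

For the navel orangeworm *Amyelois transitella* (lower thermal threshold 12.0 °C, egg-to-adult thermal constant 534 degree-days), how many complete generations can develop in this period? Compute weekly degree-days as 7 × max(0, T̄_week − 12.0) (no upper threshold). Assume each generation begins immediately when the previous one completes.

Weekly DD (7 × max(0, T̄ − 12.0)): 83.3, 58.1, 120.4, 39.9, 65.1, 125.3, 70.0, 0.0, 46.2, 31.5, 105.0, 73.5, 82.6, 84.7, 83.3, 82.6, 71.4.
Season total = 1222.9 DD.
Complete generations = ⌊1222.9 / 534⌋ = 2.

2 generations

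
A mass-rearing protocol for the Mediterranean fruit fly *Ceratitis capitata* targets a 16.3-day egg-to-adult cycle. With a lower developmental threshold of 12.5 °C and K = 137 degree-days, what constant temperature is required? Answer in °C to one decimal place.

Required daily accumulation = 137 / 16.3 = 8.405 DD/day.
T = T_base + 8.405 = 12.5 + 8.405 = 20.905 ≈ 20.9 °C.

20.9 °C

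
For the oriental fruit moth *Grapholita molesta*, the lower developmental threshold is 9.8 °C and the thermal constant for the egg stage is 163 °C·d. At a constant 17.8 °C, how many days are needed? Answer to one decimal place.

20.4 days

Daily accumulation = 17.8 − 9.8 = 8.0 DD/day.
Duration = 163 / 8.0 = 20.375 ≈ 20.4 days.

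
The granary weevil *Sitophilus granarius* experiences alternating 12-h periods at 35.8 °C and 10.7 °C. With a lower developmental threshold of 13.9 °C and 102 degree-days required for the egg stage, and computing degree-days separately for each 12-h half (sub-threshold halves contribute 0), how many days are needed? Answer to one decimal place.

Day half: max(0, 35.8 − 13.9) × 0.5 = 21.9 × 0.5 = 10.95 DD.
Night half: max(0, 10.7 − 13.9) × 0.5 = 0.0 × 0.5 = 0.00 DD.
Per 24 h: 10.95 DD/day.
Duration = 102 / 10.95 = 9.315 ≈ 9.3 days.

9.3 days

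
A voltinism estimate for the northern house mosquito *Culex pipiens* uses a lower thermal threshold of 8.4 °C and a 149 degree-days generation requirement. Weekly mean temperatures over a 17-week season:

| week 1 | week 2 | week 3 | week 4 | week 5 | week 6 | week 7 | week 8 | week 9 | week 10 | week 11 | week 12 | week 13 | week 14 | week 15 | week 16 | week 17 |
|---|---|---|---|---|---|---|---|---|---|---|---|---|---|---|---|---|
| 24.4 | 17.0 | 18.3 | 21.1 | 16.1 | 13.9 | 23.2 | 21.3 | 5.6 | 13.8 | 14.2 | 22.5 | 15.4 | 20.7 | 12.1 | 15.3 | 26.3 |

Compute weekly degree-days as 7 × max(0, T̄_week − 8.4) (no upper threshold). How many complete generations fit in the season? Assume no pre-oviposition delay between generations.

7 generations

Weekly DD (7 × max(0, T̄ − 8.4)): 112.0, 60.2, 69.3, 88.9, 53.9, 38.5, 103.6, 90.3, 0.0, 37.8, 40.6, 98.7, 49.0, 86.1, 25.9, 48.3, 125.3.
Season total = 1128.4 DD.
Complete generations = ⌊1128.4 / 149⌋ = 7.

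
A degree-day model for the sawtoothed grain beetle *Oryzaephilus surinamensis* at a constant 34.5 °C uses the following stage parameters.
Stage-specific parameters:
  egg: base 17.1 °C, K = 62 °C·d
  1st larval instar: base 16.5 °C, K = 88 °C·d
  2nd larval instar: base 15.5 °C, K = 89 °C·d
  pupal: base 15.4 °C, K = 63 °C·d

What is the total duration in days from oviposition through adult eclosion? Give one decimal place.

16.4 days

egg: 62 / (34.5 − 17.1) = 62 / 17.4 = 3.563 d.
1st larval instar: 88 / (34.5 − 16.5) = 88 / 18.0 = 4.889 d.
2nd larval instar: 89 / (34.5 − 15.5) = 89 / 19.0 = 4.684 d.
pupal: 63 / (34.5 − 15.4) = 63 / 19.1 = 3.298 d.
Sum = 16.435 ≈ 16.4 days.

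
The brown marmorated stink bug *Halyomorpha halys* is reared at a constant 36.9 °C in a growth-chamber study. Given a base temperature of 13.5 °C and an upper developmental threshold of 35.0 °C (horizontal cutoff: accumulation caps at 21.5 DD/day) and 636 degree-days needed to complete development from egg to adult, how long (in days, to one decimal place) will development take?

29.6 days

Temperature 36.9 °C exceeds the upper threshold, so daily accumulation caps at 35.0 − 13.5 = 21.5 DD/day.
Duration = 636 / 21.5 = 29.581 ≈ 29.6 days.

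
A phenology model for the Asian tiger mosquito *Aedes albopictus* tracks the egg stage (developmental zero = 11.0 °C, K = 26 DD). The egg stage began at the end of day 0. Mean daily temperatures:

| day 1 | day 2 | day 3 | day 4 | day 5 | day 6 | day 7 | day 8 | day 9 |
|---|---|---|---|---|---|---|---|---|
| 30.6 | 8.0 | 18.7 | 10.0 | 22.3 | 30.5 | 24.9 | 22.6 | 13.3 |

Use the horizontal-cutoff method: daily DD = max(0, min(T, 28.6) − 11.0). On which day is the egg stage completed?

Daily DD above 11.0 °C (capped at 17.6): 17.6, 0.0, 7.7, 0.0, 11.3, 17.6, 13.9, 11.6, 2.3.
Cumulative: 17.6, 17.6, 25.3, 25.3, 36.6, 54.2, 68.1, 79.7, 82.0.
The total first reaches 26 DD on day 5.

day 5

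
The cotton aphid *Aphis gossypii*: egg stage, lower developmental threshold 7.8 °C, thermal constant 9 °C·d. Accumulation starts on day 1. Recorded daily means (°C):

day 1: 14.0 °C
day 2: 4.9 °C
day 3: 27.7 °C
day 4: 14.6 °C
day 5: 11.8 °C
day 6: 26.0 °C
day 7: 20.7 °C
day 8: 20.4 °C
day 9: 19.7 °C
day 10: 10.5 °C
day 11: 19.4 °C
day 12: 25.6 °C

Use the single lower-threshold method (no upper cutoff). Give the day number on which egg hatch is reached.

Daily DD above 7.8 °C: 6.2, 0.0, 19.9, 6.8, 4.0, 18.2, 12.9, 12.6, 11.9, 2.7, 11.6, 17.8.
Cumulative: 6.2, 6.2, 26.1, 32.9, 36.9, 55.1, 68.0, 80.6, 92.5, 95.2, 106.8, 124.6.
The total first reaches 9 DD on day 3.

day 3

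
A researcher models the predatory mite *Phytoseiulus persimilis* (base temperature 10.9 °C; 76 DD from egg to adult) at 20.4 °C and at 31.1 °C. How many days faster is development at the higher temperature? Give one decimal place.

At 20.4 °C: 76 / (20.4 − 10.9) = 76 / 9.5 = 8.000 d.
At 31.1 °C: 76 / (31.1 − 10.9) = 76 / 20.2 = 3.762 d.
Difference = |8.000 − 3.762| = 4.238 ≈ 4.2 days.

4.2 days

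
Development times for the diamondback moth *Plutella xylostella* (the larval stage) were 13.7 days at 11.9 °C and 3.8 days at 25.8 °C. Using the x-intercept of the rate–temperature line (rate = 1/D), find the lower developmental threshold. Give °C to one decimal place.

Equal thermal constants: D₁(T₁ − T_b) = D₂(T₂ − T_b).
13.7·(11.9 − T_b) = 3.8·(25.8 − T_b)
T_b = (13.7·11.9 − 3.8·25.8) / (13.7 − 3.8) = 64.99 / 9.9 = 6.565 °C ≈ 6.6 °C.

6.6 °C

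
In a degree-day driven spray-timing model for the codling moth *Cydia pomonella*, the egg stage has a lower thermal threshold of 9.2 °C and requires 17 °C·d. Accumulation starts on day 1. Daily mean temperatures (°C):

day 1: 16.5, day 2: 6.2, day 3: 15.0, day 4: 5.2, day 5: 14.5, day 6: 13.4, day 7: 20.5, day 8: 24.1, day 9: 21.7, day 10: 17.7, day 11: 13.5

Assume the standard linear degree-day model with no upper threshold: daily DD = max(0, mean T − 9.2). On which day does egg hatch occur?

day 5

Daily DD above 9.2 °C: 7.3, 0.0, 5.8, 0.0, 5.3, 4.2, 11.3, 14.9, 12.5, 8.5, 4.3.
Cumulative: 7.3, 7.3, 13.1, 13.1, 18.4, 22.6, 33.9, 48.8, 61.3, 69.8, 74.1.
The total first reaches 17 DD on day 5.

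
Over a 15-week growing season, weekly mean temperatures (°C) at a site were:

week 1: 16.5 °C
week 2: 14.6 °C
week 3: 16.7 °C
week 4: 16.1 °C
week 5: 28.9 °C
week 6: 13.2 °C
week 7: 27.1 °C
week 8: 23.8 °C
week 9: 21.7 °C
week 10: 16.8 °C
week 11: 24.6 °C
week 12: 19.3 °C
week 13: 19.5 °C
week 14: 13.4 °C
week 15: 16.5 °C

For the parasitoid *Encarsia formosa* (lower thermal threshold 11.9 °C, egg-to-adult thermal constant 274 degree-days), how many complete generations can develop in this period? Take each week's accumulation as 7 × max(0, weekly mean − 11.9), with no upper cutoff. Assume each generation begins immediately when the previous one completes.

Weekly DD (7 × max(0, T̄ − 11.9)): 32.2, 18.9, 33.6, 29.4, 119.0, 9.1, 106.4, 83.3, 68.6, 34.3, 88.9, 51.8, 53.2, 10.5, 32.2.
Season total = 771.4 DD.
Complete generations = ⌊771.4 / 274⌋ = 2.

2 generations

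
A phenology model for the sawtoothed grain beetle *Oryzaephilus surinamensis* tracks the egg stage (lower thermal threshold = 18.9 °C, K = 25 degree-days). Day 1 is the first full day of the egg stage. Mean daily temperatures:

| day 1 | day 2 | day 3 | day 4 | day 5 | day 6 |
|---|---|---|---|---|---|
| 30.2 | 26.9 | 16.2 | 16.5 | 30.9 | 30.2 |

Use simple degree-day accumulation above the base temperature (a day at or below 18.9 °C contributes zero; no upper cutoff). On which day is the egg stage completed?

Daily DD above 18.9 °C: 11.3, 8.0, 0.0, 0.0, 12.0, 11.3.
Cumulative: 11.3, 19.3, 19.3, 19.3, 31.3, 42.6.
The total first reaches 25 DD on day 5.

day 5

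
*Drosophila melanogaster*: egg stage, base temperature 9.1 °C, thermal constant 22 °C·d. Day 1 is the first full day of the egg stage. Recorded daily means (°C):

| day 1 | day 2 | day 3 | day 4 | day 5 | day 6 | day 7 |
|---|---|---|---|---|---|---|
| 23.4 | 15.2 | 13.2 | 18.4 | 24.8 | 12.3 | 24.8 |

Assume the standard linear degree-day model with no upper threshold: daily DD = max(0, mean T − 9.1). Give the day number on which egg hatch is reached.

Daily DD above 9.1 °C: 14.3, 6.1, 4.1, 9.3, 15.7, 3.2, 15.7.
Cumulative: 14.3, 20.4, 24.5, 33.8, 49.5, 52.7, 68.4.
The total first reaches 22 DD on day 3.

day 3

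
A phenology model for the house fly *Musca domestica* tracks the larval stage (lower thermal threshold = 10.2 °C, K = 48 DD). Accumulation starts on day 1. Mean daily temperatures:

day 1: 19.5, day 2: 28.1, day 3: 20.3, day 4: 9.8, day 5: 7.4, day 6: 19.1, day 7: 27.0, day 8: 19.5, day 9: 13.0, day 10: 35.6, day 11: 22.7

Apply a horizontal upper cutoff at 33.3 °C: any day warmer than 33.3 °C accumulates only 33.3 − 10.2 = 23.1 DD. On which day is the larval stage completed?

day 7

Daily DD above 10.2 °C (capped at 23.1): 9.3, 17.9, 10.1, 0.0, 0.0, 8.9, 16.8, 9.3, 2.8, 23.1, 12.5.
Cumulative: 9.3, 27.2, 37.3, 37.3, 37.3, 46.2, 63.0, 72.3, 75.1, 98.2, 110.7.
The total first reaches 48 DD on day 7.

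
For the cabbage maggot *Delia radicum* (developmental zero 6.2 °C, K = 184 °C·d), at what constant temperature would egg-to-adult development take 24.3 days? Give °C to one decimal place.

Required daily accumulation = 184 / 24.3 = 7.572 DD/day.
T = T_base + 7.572 = 6.2 + 7.572 = 13.772 ≈ 13.8 °C.

13.8 °C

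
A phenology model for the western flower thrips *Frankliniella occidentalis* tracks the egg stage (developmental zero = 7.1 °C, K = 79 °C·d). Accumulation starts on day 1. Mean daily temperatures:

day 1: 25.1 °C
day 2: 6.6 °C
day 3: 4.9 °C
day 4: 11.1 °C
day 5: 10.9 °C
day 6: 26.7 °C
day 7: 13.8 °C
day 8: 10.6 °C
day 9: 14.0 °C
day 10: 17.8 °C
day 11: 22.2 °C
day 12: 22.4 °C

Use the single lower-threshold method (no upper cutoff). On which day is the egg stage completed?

Daily DD above 7.1 °C: 18.0, 0.0, 0.0, 4.0, 3.8, 19.6, 6.7, 3.5, 6.9, 10.7, 15.1, 15.3.
Cumulative: 18.0, 18.0, 18.0, 22.0, 25.8, 45.4, 52.1, 55.6, 62.5, 73.2, 88.3, 103.6.
The total first reaches 79 DD on day 11.

day 11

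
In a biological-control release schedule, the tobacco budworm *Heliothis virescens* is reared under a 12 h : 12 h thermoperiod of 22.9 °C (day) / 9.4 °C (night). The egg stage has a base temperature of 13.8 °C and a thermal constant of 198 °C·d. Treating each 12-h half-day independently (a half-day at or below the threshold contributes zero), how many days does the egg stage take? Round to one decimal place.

Day half: max(0, 22.9 − 13.8) × 0.5 = 9.1 × 0.5 = 4.55 DD.
Night half: max(0, 9.4 − 13.8) × 0.5 = 0.0 × 0.5 = 0.00 DD.
Per 24 h: 4.55 DD/day.
Duration = 198 / 4.55 = 43.516 ≈ 43.5 days.

43.5 days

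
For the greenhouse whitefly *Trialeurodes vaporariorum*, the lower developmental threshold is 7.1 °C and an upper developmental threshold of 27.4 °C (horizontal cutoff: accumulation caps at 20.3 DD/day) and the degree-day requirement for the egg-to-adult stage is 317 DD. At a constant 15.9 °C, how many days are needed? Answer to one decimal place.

36.0 days

Daily accumulation = 15.9 − 7.1 = 8.8 DD/day.
Duration = 317 / 8.8 = 36.023 ≈ 36.0 days.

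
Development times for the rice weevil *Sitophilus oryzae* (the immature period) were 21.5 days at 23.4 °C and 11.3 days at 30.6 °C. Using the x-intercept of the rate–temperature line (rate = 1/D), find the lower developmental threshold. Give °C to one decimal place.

Under the model K = D·(T − T_b), so D₁·(T₁ − T_b) = D₂·(T₂ − T_b).
21.5·(23.4 − T_b) = 11.3·(30.6 − T_b)
T_b = (21.5·23.4 − 11.3·30.6) / (21.5 − 11.3) = 157.32 / 10.2 = 15.424 °C ≈ 15.4 °C.

15.4 °C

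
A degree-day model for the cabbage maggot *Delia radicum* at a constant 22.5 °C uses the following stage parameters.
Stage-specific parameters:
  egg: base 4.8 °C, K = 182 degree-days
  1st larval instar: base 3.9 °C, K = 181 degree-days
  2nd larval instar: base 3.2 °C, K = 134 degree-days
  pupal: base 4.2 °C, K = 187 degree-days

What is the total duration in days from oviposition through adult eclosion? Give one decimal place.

egg: 182 / (22.5 − 4.8) = 182 / 17.7 = 10.282 d.
1st larval instar: 181 / (22.5 − 3.9) = 181 / 18.6 = 9.731 d.
2nd larval instar: 134 / (22.5 − 3.2) = 134 / 19.3 = 6.943 d.
pupal: 187 / (22.5 − 4.2) = 187 / 18.3 = 10.219 d.
Sum = 37.175 ≈ 37.2 days.

37.2 days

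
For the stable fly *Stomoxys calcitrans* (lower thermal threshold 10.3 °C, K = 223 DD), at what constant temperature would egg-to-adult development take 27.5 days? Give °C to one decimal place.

Required daily accumulation = 223 / 27.5 = 8.109 DD/day.
T = T_base + 8.109 = 10.3 + 8.109 = 18.409 ≈ 18.4 °C.

18.4 °C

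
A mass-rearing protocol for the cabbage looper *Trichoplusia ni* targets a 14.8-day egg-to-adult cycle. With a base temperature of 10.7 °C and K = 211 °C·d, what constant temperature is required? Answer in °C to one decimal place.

Required daily accumulation = 211 / 14.8 = 14.257 DD/day.
T = T_base + 14.257 = 10.7 + 14.257 = 24.957 ≈ 25.0 °C.

25.0 °C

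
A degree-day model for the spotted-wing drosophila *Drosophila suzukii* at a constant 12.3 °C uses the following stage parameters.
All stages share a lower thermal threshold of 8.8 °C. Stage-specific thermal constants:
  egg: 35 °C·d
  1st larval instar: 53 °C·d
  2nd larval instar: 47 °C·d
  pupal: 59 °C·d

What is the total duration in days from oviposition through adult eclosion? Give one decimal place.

Daily accumulation at 12.3 °C = 12.3 − 8.8 = 3.5 DD/day.
Total K = 35 + 53 + 47 + 59 = 194 DD.
Total duration = 194 / 3.5 = 55.429 ≈ 55.4 days.

55.4 days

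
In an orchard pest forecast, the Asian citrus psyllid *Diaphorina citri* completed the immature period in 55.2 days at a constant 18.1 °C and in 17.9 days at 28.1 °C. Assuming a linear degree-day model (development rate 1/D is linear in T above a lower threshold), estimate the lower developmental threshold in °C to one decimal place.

Linear rate model ⇒ the product D·(T − T_b) is constant across temperatures.
55.2·(18.1 − T_b) = 17.9·(28.1 − T_b)
T_b = (55.2·18.1 − 17.9·28.1) / (55.2 − 17.9) = 496.13 / 37.3 = 13.301 °C ≈ 13.3 °C.

13.3 °C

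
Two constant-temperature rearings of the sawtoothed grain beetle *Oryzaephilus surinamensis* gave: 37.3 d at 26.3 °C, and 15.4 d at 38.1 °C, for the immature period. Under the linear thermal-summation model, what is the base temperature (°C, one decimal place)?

Under the model K = D·(T − T_b), so D₁·(T₁ − T_b) = D₂·(T₂ − T_b).
37.3·(26.3 − T_b) = 15.4·(38.1 − T_b)
T_b = (37.3·26.3 − 15.4·38.1) / (37.3 − 15.4) = 394.25 / 21.9 = 18.002 °C ≈ 18.0 °C.

18.0 °C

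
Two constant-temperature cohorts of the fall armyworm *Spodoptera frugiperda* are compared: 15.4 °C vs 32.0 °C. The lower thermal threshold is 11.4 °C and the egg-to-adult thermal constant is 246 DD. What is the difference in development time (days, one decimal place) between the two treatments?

49.6 days

At 15.4 °C: 246 / (15.4 − 11.4) = 246 / 4.0 = 61.500 d.
At 32.0 °C: 246 / (32.0 − 11.4) = 246 / 20.6 = 11.942 d.
Difference = |61.500 − 11.942| = 49.558 ≈ 49.6 days.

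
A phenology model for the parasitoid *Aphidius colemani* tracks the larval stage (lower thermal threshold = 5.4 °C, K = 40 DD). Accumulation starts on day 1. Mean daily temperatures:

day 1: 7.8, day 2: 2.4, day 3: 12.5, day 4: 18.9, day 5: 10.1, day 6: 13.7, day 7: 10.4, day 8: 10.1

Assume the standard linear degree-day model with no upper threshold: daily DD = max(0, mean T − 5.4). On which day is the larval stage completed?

Daily DD above 5.4 °C: 2.4, 0.0, 7.1, 13.5, 4.7, 8.3, 5.0, 4.7.
Cumulative: 2.4, 2.4, 9.5, 23.0, 27.7, 36.0, 41.0, 45.7.
The total first reaches 40 DD on day 7.

day 7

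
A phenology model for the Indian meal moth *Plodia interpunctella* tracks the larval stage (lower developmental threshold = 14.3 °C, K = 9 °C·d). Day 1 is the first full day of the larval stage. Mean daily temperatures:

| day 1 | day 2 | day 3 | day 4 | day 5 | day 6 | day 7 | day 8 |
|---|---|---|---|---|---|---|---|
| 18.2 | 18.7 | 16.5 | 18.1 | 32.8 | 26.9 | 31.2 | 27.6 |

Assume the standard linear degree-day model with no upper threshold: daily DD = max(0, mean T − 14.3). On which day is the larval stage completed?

Daily DD above 14.3 °C: 3.9, 4.4, 2.2, 3.8, 18.5, 12.6, 16.9, 13.3.
Cumulative: 3.9, 8.3, 10.5, 14.3, 32.8, 45.4, 62.3, 75.6.
The total first reaches 9 DD on day 3.

day 3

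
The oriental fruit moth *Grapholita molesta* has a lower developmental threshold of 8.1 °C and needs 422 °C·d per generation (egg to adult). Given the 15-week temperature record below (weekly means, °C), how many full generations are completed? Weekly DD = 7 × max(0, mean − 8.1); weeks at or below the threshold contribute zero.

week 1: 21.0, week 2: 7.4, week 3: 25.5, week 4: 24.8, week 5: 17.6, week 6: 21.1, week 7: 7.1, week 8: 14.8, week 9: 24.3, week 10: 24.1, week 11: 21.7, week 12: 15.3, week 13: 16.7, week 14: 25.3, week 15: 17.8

Weekly DD (7 × max(0, T̄ − 8.1)): 90.3, 0.0, 121.8, 116.9, 66.5, 91.0, 0.0, 46.9, 113.4, 112.0, 95.2, 50.4, 60.2, 120.4, 67.9.
Season total = 1152.9 DD.
Complete generations = ⌊1152.9 / 422⌋ = 2.

2 generations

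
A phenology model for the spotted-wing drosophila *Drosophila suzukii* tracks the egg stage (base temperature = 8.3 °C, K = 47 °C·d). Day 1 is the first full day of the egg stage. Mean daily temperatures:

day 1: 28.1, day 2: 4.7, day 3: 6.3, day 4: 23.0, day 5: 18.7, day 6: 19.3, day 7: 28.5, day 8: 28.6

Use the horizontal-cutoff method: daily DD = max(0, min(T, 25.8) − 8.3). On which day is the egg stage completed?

day 6

Daily DD above 8.3 °C (capped at 17.5): 17.5, 0.0, 0.0, 14.7, 10.4, 11.0, 17.5, 17.5.
Cumulative: 17.5, 17.5, 17.5, 32.2, 42.6, 53.6, 71.1, 88.6.
The total first reaches 47 DD on day 6.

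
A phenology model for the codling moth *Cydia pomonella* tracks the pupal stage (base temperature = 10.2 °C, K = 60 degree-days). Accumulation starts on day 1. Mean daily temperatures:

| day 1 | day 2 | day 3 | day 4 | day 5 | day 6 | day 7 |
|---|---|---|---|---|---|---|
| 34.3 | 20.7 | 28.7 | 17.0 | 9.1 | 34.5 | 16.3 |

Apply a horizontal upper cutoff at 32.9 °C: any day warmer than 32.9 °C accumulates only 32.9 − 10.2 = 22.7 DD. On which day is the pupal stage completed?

Daily DD above 10.2 °C (capped at 22.7): 22.7, 10.5, 18.5, 6.8, 0.0, 22.7, 6.1.
Cumulative: 22.7, 33.2, 51.7, 58.5, 58.5, 81.2, 87.3.
The total first reaches 60 DD on day 6.

day 6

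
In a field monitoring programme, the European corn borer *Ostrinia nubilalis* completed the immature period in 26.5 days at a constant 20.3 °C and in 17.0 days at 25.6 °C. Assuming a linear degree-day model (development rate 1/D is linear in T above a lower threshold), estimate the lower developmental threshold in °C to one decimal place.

10.8 °C

Under the model K = D·(T − T_b), so D₁·(T₁ − T_b) = D₂·(T₂ − T_b).
26.5·(20.3 − T_b) = 17.0·(25.6 − T_b)
T_b = (26.5·20.3 − 17.0·25.6) / (26.5 − 17.0) = 102.75 / 9.5 = 10.816 °C ≈ 10.8 °C.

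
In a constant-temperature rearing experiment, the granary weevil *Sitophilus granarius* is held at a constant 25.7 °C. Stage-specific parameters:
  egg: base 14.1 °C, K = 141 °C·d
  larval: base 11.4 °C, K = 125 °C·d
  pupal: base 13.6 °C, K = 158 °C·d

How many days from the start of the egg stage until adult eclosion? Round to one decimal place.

egg: 141 / (25.7 − 14.1) = 141 / 11.6 = 12.155 d.
larval: 125 / (25.7 − 11.4) = 125 / 14.3 = 8.741 d.
pupal: 158 / (25.7 − 13.6) = 158 / 12.1 = 13.058 d.
Sum = 33.954 ≈ 34.0 days.

34.0 days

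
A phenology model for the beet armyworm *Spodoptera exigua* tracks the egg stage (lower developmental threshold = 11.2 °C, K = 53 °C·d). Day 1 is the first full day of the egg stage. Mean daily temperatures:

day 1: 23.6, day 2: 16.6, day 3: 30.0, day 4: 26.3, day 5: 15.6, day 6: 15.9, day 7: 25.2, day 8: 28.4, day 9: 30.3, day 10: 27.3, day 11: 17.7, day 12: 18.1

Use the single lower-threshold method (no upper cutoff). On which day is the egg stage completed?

Daily DD above 11.2 °C: 12.4, 5.4, 18.8, 15.1, 4.4, 4.7, 14.0, 17.2, 19.1, 16.1, 6.5, 6.9.
Cumulative: 12.4, 17.8, 36.6, 51.7, 56.1, 60.8, 74.8, 92.0, 111.1, 127.2, 133.7, 140.6.
The total first reaches 53 DD on day 5.

day 5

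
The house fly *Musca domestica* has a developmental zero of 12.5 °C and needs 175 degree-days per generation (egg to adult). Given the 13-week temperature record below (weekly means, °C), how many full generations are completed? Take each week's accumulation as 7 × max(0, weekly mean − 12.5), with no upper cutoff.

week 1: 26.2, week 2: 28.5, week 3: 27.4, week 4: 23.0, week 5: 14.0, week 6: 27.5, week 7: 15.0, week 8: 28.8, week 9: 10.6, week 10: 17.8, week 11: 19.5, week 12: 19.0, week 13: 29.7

5 generations

Weekly DD (7 × max(0, T̄ − 12.5)): 95.9, 112.0, 104.3, 73.5, 10.5, 105.0, 17.5, 114.1, 0.0, 37.1, 49.0, 45.5, 120.4.
Season total = 884.8 DD.
Complete generations = ⌊884.8 / 175⌋ = 5.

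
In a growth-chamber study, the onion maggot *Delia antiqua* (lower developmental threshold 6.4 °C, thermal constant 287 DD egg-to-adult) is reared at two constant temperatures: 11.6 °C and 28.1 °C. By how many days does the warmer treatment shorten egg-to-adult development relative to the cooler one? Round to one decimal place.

42.0 days

At 11.6 °C: 287 / (11.6 − 6.4) = 287 / 5.2 = 55.192 d.
At 28.1 °C: 287 / (28.1 − 6.4) = 287 / 21.7 = 13.226 d.
Difference = |55.192 − 13.226| = 41.967 ≈ 42.0 days.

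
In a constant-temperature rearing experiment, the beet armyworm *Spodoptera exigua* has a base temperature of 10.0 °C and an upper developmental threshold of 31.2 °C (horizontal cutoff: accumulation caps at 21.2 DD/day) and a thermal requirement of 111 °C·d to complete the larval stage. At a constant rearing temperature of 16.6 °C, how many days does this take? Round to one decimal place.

Daily accumulation = 16.6 − 10.0 = 6.6 DD/day.
Duration = 111 / 6.6 = 16.818 ≈ 16.8 days.

16.8 days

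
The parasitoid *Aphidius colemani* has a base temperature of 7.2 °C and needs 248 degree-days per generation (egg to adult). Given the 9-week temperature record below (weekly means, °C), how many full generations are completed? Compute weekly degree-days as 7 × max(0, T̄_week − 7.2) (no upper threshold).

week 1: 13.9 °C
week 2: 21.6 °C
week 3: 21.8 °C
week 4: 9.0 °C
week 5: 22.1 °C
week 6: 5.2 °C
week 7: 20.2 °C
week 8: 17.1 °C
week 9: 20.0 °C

Weekly DD (7 × max(0, T̄ − 7.2)): 46.9, 100.8, 102.2, 12.6, 104.3, 0.0, 91.0, 69.3, 89.6.
Season total = 616.7 DD.
Complete generations = ⌊616.7 / 248⌋ = 2.

2 generations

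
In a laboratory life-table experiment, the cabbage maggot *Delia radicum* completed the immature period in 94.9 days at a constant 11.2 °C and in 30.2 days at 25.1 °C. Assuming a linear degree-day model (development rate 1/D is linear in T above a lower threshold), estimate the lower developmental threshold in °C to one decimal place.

Linear rate model ⇒ the product D·(T − T_b) is constant across temperatures.
94.9·(11.2 − T_b) = 30.2·(25.1 − T_b)
T_b = (94.9·11.2 − 30.2·25.1) / (94.9 − 30.2) = 304.86 / 64.7 = 4.712 °C ≈ 4.7 °C.

4.7 °C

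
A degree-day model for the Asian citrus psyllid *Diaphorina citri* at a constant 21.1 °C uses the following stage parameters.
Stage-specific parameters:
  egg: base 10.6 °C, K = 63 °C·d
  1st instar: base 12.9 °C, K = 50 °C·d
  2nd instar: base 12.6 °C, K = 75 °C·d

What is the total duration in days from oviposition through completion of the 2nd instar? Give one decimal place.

20.9 days

egg: 63 / (21.1 − 10.6) = 63 / 10.5 = 6.000 d.
1st instar: 50 / (21.1 − 12.9) = 50 / 8.2 = 6.098 d.
2nd instar: 75 / (21.1 − 12.6) = 75 / 8.5 = 8.824 d.
Sum = 20.921 ≈ 20.9 days.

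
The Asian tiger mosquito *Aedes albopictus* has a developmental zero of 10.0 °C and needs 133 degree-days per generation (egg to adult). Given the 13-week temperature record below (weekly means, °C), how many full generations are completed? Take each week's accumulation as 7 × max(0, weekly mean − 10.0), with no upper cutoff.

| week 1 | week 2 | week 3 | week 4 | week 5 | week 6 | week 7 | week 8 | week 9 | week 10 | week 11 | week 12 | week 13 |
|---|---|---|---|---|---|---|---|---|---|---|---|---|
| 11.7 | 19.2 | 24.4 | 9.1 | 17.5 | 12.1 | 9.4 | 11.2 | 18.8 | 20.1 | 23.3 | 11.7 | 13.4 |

3 generations

Weekly DD (7 × max(0, T̄ − 10.0)): 11.9, 64.4, 100.8, 0.0, 52.5, 14.7, 0.0, 8.4, 61.6, 70.7, 93.1, 11.9, 23.8.
Season total = 513.8 DD.
Complete generations = ⌊513.8 / 133⌋ = 3.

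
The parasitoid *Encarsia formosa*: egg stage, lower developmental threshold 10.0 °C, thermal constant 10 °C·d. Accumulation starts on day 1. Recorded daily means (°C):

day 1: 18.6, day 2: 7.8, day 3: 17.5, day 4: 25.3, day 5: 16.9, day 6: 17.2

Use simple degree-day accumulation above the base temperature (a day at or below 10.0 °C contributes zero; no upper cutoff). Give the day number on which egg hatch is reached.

Daily DD above 10.0 °C: 8.6, 0.0, 7.5, 15.3, 6.9, 7.2.
Cumulative: 8.6, 8.6, 16.1, 31.4, 38.3, 45.5.
The total first reaches 10 DD on day 3.

day 3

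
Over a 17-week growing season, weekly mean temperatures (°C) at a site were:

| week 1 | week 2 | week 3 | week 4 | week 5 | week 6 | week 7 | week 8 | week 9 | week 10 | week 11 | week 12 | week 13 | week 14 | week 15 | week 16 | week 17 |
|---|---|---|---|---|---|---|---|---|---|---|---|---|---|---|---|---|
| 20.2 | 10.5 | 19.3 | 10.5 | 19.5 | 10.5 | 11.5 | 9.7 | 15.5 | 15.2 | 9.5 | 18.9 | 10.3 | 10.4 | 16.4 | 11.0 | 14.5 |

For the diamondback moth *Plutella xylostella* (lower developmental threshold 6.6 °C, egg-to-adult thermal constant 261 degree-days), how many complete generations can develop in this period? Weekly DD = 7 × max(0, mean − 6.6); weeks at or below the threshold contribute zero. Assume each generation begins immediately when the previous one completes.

3 generations

Weekly DD (7 × max(0, T̄ − 6.6)): 95.2, 27.3, 88.9, 27.3, 90.3, 27.3, 34.3, 21.7, 62.3, 60.2, 20.3, 86.1, 25.9, 26.6, 68.6, 30.8, 55.3.
Season total = 848.4 DD.
Complete generations = ⌊848.4 / 261⌋ = 3.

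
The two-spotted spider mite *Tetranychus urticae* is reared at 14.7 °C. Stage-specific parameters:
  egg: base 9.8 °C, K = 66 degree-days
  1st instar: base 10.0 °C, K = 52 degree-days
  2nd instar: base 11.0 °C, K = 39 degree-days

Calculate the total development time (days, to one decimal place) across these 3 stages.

egg: 66 / (14.7 − 9.8) = 66 / 4.9 = 13.469 d.
1st instar: 52 / (14.7 − 10.0) = 52 / 4.7 = 11.064 d.
2nd instar: 39 / (14.7 − 11.0) = 39 / 3.7 = 10.541 d.
Sum = 35.074 ≈ 35.1 days.

35.1 days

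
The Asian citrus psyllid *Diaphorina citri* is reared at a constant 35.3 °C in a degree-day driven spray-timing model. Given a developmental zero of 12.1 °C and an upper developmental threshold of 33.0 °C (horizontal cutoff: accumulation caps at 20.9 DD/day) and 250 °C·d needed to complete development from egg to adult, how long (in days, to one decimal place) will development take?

Temperature 35.3 °C exceeds the upper threshold, so daily accumulation caps at 33.0 − 12.1 = 20.9 DD/day.
Duration = 250 / 20.9 = 11.962 ≈ 12.0 days.

12.0 days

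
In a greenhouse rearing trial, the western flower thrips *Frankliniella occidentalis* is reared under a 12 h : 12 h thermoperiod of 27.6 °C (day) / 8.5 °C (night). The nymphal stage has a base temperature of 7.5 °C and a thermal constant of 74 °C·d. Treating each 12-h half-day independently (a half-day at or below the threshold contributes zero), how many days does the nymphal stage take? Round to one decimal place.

Day half: max(0, 27.6 − 7.5) × 0.5 = 20.1 × 0.5 = 10.05 DD.
Night half: max(0, 8.5 − 7.5) × 0.5 = 1.0 × 0.5 = 0.50 DD.
Per 24 h: 10.55 DD/day.
Duration = 74 / 10.55 = 7.014 ≈ 7.0 days.

7.0 days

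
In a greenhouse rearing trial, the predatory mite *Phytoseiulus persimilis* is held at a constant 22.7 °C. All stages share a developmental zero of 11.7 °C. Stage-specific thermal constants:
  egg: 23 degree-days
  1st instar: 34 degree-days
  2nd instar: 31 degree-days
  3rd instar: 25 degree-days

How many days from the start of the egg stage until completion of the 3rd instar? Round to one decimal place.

Daily accumulation at 22.7 °C = 22.7 − 11.7 = 11.0 DD/day.
Total K = 23 + 34 + 31 + 25 = 113 DD.
Total duration = 113 / 11.0 = 10.273 ≈ 10.3 days.

10.3 days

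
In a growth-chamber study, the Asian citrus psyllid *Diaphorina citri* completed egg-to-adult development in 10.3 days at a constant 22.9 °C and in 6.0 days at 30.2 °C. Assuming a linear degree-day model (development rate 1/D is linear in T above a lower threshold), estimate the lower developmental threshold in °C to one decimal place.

12.7 °C

Equal thermal constants: D₁(T₁ − T_b) = D₂(T₂ − T_b).
10.3·(22.9 − T_b) = 6.0·(30.2 − T_b)
T_b = (10.3·22.9 − 6.0·30.2) / (10.3 − 6.0) = 54.67 / 4.3 = 12.714 °C ≈ 12.7 °C.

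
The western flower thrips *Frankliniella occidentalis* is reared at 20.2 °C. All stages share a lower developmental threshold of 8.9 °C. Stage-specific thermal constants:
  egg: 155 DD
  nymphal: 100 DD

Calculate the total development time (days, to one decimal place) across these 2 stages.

Daily accumulation at 20.2 °C = 20.2 − 8.9 = 11.3 DD/day.
Total K = 155 + 100 = 255 DD.
Total duration = 255 / 11.3 = 22.566 ≈ 22.6 days.

22.6 days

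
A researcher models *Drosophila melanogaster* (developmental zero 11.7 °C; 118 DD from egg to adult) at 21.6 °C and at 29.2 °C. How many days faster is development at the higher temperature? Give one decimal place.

5.2 days

At 21.6 °C: 118 / (21.6 − 11.7) = 118 / 9.9 = 11.919 d.
At 29.2 °C: 118 / (29.2 − 11.7) = 118 / 17.5 = 6.743 d.
Difference = |11.919 − 6.743| = 5.176 ≈ 5.2 days.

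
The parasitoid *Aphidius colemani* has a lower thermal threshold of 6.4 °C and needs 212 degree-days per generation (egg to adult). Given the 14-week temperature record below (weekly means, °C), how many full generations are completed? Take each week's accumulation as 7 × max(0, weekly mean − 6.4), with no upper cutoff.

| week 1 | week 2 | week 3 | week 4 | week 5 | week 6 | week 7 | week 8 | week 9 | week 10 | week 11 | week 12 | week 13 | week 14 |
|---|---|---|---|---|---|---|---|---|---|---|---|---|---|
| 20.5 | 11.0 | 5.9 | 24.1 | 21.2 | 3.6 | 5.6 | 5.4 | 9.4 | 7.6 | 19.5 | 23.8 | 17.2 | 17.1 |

Weekly DD (7 × max(0, T̄ − 6.4)): 98.7, 32.2, 0.0, 123.9, 103.6, 0.0, 0.0, 0.0, 21.0, 8.4, 91.7, 121.8, 75.6, 74.9.
Season total = 751.8 DD.
Complete generations = ⌊751.8 / 212⌋ = 3.

3 generations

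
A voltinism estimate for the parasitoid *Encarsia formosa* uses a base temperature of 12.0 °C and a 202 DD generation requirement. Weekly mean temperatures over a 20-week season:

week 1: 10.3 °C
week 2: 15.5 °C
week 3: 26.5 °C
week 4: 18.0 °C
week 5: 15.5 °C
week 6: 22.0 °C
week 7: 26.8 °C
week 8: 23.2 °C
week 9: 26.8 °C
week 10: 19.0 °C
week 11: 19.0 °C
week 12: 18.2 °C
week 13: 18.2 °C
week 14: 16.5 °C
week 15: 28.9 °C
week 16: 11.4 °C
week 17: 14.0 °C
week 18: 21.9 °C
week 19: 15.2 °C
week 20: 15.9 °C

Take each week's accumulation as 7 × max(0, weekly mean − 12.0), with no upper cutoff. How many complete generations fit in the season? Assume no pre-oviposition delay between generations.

5 generations

Weekly DD (7 × max(0, T̄ − 12.0)): 0.0, 24.5, 101.5, 42.0, 24.5, 70.0, 103.6, 78.4, 103.6, 49.0, 49.0, 43.4, 43.4, 31.5, 118.3, 0.0, 14.0, 69.3, 22.4, 27.3.
Season total = 1015.7 DD.
Complete generations = ⌊1015.7 / 202⌋ = 5.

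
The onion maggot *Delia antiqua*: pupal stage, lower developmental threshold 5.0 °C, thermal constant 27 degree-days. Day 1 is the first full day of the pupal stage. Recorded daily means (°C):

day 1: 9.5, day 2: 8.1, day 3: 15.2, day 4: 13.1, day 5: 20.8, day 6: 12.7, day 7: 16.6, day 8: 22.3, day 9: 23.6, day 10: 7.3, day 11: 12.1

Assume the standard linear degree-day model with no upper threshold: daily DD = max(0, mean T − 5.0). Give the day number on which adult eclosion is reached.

day 5

Daily DD above 5.0 °C: 4.5, 3.1, 10.2, 8.1, 15.8, 7.7, 11.6, 17.3, 18.6, 2.3, 7.1.
Cumulative: 4.5, 7.6, 17.8, 25.9, 41.7, 49.4, 61.0, 78.3, 96.9, 99.2, 106.3.
The total first reaches 27 DD on day 5.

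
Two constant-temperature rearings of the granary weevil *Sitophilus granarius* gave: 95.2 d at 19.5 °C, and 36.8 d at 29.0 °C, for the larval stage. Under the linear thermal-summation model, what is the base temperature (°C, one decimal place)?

13.5 °C

Under the model K = D·(T − T_b), so D₁·(T₁ − T_b) = D₂·(T₂ − T_b).
95.2·(19.5 − T_b) = 36.8·(29.0 − T_b)
T_b = (95.2·19.5 − 36.8·29.0) / (95.2 − 36.8) = 789.20 / 58.4 = 13.514 °C ≈ 13.5 °C.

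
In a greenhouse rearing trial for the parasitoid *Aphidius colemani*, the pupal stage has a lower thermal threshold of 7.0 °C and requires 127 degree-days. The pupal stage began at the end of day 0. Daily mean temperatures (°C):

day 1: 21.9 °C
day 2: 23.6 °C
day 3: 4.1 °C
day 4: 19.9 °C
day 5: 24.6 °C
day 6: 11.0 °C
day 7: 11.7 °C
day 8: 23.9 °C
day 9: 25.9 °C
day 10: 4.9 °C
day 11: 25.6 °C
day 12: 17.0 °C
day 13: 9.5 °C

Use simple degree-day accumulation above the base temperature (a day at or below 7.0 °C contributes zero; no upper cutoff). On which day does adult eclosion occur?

Daily DD above 7.0 °C: 14.9, 16.6, 0.0, 12.9, 17.6, 4.0, 4.7, 16.9, 18.9, 0.0, 18.6, 10.0, 2.5.
Cumulative: 14.9, 31.5, 31.5, 44.4, 62.0, 66.0, 70.7, 87.6, 106.5, 106.5, 125.1, 135.1, 137.6.
The total first reaches 127 DD on day 12.

day 12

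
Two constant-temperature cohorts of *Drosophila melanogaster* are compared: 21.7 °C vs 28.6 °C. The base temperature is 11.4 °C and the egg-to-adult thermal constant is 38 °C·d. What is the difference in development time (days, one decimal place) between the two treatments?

1.5 days

At 21.7 °C: 38 / (21.7 − 11.4) = 38 / 10.3 = 3.689 d.
At 28.6 °C: 38 / (28.6 − 11.4) = 38 / 17.2 = 2.209 d.
Difference = |3.689 − 2.209| = 1.480 ≈ 1.5 days.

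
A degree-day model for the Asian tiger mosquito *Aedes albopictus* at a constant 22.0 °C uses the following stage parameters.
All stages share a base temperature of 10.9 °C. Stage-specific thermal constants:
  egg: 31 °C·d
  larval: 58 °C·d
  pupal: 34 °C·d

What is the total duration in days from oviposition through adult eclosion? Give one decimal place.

11.1 days

Daily accumulation at 22.0 °C = 22.0 − 10.9 = 11.1 DD/day.
Total K = 31 + 58 + 34 = 123 DD.
Total duration = 123 / 11.1 = 11.081 ≈ 11.1 days.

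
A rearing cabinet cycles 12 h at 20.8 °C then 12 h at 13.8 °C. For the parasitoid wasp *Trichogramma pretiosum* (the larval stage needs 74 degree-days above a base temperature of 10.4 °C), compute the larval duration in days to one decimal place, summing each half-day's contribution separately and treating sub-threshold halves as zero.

Day half: max(0, 20.8 − 10.4) × 0.5 = 10.4 × 0.5 = 5.20 DD.
Night half: max(0, 13.8 − 10.4) × 0.5 = 3.4 × 0.5 = 1.70 DD.
Per 24 h: 6.90 DD/day.
Duration = 74 / 6.90 = 10.725 ≈ 10.7 days.

10.7 days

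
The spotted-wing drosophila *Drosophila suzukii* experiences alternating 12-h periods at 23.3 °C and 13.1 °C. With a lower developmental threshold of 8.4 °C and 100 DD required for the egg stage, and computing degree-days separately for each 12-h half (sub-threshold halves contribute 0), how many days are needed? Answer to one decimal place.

Day half: max(0, 23.3 − 8.4) × 0.5 = 14.9 × 0.5 = 7.45 DD.
Night half: max(0, 13.1 − 8.4) × 0.5 = 4.7 × 0.5 = 2.35 DD.
Per 24 h: 9.80 DD/day.
Duration = 100 / 9.80 = 10.204 ≈ 10.2 days.

10.2 days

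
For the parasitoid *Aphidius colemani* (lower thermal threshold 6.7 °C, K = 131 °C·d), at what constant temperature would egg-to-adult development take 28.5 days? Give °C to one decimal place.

Required daily accumulation = 131 / 28.5 = 4.596 DD/day.
T = T_base + 4.596 = 6.7 + 4.596 = 11.296 ≈ 11.3 °C.

11.3 °C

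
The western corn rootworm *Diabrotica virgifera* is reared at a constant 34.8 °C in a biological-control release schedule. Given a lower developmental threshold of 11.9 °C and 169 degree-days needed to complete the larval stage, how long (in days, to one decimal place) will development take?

Daily accumulation = 34.8 − 11.9 = 22.9 DD/day.
Duration = 169 / 22.9 = 7.380 ≈ 7.4 days.

7.4 days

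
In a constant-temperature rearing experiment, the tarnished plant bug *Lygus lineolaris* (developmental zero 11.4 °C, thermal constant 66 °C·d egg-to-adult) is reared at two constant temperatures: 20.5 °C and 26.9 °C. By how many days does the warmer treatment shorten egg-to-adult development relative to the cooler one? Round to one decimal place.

3.0 days

At 20.5 °C: 66 / (20.5 − 11.4) = 66 / 9.1 = 7.253 d.
At 26.9 °C: 66 / (26.9 − 11.4) = 66 / 15.5 = 4.258 d.
Difference = |7.253 − 4.258| = 2.995 ≈ 3.0 days.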